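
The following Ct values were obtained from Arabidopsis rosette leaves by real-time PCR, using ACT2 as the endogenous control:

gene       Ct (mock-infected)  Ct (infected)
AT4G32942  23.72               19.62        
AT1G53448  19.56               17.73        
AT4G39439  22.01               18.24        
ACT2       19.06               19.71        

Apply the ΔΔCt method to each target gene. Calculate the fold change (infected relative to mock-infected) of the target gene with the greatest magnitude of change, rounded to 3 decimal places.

26.909

AT4G32942: ΔΔCt = (19.62−19.71) − (23.72−19.06) = -0.09 − 4.66 = -4.75; fold change = 2^4.75 = 26.909
AT1G53448: ΔΔCt = (17.73−19.71) − (19.56−19.06) = -1.98 − 0.50 = -2.48; fold change = 2^2.48 = 5.579
AT4G39439: ΔΔCt = (18.24−19.71) − (22.01−19.06) = -1.47 − 2.95 = -4.42; fold change = 2^4.42 = 21.407
AT4G32942 has the largest |ΔΔCt| = 4.75.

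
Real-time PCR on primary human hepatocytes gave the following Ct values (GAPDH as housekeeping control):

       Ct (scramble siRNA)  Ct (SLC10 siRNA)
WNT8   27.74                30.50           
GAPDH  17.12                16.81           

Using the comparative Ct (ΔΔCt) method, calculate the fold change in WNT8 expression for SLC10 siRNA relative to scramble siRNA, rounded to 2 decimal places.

0.12

ΔCt(scramble siRNA) = 27.740 − 17.120 = 10.620
ΔCt(SLC10 siRNA) = 30.500 − 16.810 = 13.690
ΔΔCt = 13.690 − 10.620 = 3.070
Fold change = 2^(−3.070) = 0.119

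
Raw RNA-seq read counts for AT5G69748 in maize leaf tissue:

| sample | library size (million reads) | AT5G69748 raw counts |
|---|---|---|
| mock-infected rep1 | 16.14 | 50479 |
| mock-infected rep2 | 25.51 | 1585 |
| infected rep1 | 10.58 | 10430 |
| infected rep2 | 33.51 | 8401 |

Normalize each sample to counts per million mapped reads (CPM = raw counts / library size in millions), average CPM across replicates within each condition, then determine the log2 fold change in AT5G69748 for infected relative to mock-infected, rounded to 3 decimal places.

-1.367

CPM(mock-infected rep1) = 50479 / 16.14 = 3127.5713
CPM(mock-infected rep2) = 1585 / 25.51 = 62.1325
CPM(infected rep1) = 10430 / 10.58 = 985.8223
CPM(infected rep2) = 8401 / 33.51 = 250.7013
mean CPM(mock-infected) = 1594.8519; mean CPM(infected) = 618.2618
Fold change = 618.2618 / 1594.8519 = 0.38766
log2(0.38766) = -1.3671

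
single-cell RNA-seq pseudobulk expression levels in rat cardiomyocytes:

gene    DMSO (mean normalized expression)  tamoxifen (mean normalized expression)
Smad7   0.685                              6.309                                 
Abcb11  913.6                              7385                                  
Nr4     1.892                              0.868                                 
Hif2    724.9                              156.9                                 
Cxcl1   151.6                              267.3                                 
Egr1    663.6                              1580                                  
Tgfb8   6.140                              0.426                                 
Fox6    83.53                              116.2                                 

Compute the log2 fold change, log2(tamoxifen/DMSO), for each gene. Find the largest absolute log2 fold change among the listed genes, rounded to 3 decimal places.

3.849

log2(6.309/0.685) = 3.203  (Smad7)
log2(7385/913.6) = 3.015  (Abcb11)
log2(0.868/1.892) = -1.124  (Nr4)
log2(156.9/724.9) = -2.208  (Hif2)
log2(267.3/151.6) = 0.818  (Cxcl1)
log2(1580/663.6) = 1.252  (Egr1)
log2(0.426/6.140) = -3.849  (Tgfb8)
log2(116.2/83.53) = 0.476  (Fox6)
The largest magnitude belongs to Tgfb8.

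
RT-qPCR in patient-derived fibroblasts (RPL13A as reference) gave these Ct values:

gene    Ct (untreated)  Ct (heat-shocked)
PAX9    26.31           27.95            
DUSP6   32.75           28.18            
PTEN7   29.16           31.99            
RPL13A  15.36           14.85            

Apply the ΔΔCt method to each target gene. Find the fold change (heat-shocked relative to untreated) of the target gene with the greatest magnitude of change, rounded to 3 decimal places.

16.679

PAX9: ΔΔCt = (27.95−14.85) − (26.31−15.36) = 13.10 − 10.95 = 2.15; fold change = 2^-2.15 = 0.225
DUSP6: ΔΔCt = (28.18−14.85) − (32.75−15.36) = 13.33 − 17.39 = -4.06; fold change = 2^4.06 = 16.679
PTEN7: ΔΔCt = (31.99−14.85) − (29.16−15.36) = 17.14 − 13.80 = 3.34; fold change = 2^-3.34 = 0.099
DUSP6 has the largest |ΔΔCt| = 4.06.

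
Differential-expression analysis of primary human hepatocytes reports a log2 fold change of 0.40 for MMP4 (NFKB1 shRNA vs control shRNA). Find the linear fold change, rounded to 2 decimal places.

1.32

Fold change = 2^(0.40) = 1.320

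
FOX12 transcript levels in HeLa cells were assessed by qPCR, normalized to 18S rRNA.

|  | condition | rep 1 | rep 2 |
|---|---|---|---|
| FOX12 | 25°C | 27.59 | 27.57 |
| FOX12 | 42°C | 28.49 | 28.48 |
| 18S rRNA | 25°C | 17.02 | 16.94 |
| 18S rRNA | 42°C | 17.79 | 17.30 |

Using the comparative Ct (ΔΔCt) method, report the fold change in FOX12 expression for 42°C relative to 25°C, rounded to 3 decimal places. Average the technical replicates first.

Mean Ct: FOX12 25°C 27.580; FOX12 42°C 28.485; 18S rRNA 25°C 16.980; 18S rRNA 42°C 17.545
ΔCt(25°C) = 27.580 − 16.980 = 10.600
ΔCt(42°C) = 28.485 − 17.545 = 10.940
ΔΔCt = 10.940 − 10.600 = 0.340
Fold change = 2^(−0.340) = 0.7900

0.790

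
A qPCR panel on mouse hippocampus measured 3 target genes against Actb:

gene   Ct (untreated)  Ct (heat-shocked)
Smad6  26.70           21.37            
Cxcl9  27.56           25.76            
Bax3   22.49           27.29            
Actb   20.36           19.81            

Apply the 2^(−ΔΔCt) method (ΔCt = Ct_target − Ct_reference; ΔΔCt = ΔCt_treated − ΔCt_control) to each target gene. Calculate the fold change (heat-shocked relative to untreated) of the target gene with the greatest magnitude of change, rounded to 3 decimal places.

Smad6: ΔΔCt = (21.37−19.81) − (26.70−20.36) = 1.56 − 6.34 = -4.78; fold change = 2^4.78 = 27.474
Cxcl9: ΔΔCt = (25.76−19.81) − (27.56−20.36) = 5.95 − 7.20 = -1.25; fold change = 2^1.25 = 2.378
Bax3: ΔΔCt = (27.29−19.81) − (22.49−20.36) = 7.48 − 2.13 = 5.35; fold change = 2^-5.35 = 0.025
Bax3 has the largest |ΔΔCt| = 5.35.

0.025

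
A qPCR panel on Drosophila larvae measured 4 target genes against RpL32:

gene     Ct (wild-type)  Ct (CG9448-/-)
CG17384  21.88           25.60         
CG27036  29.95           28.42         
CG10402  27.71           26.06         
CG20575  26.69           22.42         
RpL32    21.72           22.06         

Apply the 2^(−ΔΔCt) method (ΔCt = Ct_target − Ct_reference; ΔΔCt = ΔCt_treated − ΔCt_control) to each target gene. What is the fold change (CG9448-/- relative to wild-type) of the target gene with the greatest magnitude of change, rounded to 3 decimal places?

CG17384: ΔΔCt = (25.60−22.06) − (21.88−21.72) = 3.54 − 0.16 = 3.38; fold change = 2^-3.38 = 0.096
CG27036: ΔΔCt = (28.42−22.06) − (29.95−21.72) = 6.36 − 8.23 = -1.87; fold change = 2^1.87 = 3.655
CG10402: ΔΔCt = (26.06−22.06) − (27.71−21.72) = 4.00 − 5.99 = -1.99; fold change = 2^1.99 = 3.972
CG20575: ΔΔCt = (22.42−22.06) − (26.69−21.72) = 0.36 − 4.97 = -4.61; fold change = 2^4.61 = 24.420
CG20575 has the largest |ΔΔCt| = 4.61.

24.420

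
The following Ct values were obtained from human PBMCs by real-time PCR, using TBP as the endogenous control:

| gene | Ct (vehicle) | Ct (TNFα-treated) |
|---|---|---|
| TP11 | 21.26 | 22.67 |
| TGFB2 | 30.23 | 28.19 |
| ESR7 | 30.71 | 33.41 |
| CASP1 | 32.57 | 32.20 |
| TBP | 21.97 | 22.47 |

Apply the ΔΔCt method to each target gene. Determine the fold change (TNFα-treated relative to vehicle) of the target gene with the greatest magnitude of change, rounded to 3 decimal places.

5.816

TP11: ΔΔCt = (22.67−22.47) − (21.26−21.97) = 0.20 − (-0.71) = 0.91; fold change = 2^-0.91 = 0.532
TGFB2: ΔΔCt = (28.19−22.47) − (30.23−21.97) = 5.72 − 8.26 = -2.54; fold change = 2^2.54 = 5.816
ESR7: ΔΔCt = (33.41−22.47) − (30.71−21.97) = 10.94 − 8.74 = 2.20; fold change = 2^-2.20 = 0.218
CASP1: ΔΔCt = (32.20−22.47) − (32.57−21.97) = 9.73 − 10.60 = -0.87; fold change = 2^0.87 = 1.828
TGFB2 has the largest |ΔΔCt| = 2.54.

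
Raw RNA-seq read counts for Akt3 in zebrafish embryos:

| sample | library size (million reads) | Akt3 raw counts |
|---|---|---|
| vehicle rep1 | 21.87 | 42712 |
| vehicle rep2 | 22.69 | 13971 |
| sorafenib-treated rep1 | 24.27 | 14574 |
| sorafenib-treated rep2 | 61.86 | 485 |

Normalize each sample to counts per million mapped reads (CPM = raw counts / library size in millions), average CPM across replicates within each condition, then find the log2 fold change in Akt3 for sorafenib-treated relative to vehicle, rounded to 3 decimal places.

CPM(vehicle rep1) = 42712 / 21.87 = 1952.9950
CPM(vehicle rep2) = 13971 / 22.69 = 615.7338
CPM(sorafenib-treated rep1) = 14574 / 24.27 = 600.4944
CPM(sorafenib-treated rep2) = 485 / 61.86 = 7.8403
mean CPM(vehicle) = 1284.3644; mean CPM(sorafenib-treated) = 304.1674
Fold change = 304.1674 / 1284.3644 = 0.23682
log2(0.23682) = -2.0781

-2.078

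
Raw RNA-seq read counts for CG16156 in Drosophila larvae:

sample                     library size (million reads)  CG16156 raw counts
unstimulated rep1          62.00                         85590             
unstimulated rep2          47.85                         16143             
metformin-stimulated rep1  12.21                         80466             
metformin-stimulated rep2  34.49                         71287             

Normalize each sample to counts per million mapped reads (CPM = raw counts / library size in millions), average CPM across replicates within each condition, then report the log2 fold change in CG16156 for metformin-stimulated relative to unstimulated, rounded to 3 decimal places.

CPM(unstimulated rep1) = 85590 / 62.00 = 1380.4839
CPM(unstimulated rep2) = 16143 / 47.85 = 337.3668
CPM(metformin-stimulated rep1) = 80466 / 12.21 = 6590.1720
CPM(metformin-stimulated rep2) = 71287 / 34.49 = 2066.8890
mean CPM(unstimulated) = 858.9253; mean CPM(metformin-stimulated) = 4328.5305
Fold change = 4328.5305 / 858.9253 = 5.03947
log2(5.03947) = 2.3333

2.333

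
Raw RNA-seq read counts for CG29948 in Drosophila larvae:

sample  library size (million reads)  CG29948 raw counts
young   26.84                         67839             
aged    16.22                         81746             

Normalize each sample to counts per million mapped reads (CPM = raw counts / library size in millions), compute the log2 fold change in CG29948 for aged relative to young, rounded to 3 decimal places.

0.996

CPM(young) = 67839 / 26.84 = 2527.5335
CPM(aged) = 81746 / 16.22 = 5039.8274
Fold change = 5039.8274 / 2527.5335 = 1.99397
log2(1.99397) = 0.9956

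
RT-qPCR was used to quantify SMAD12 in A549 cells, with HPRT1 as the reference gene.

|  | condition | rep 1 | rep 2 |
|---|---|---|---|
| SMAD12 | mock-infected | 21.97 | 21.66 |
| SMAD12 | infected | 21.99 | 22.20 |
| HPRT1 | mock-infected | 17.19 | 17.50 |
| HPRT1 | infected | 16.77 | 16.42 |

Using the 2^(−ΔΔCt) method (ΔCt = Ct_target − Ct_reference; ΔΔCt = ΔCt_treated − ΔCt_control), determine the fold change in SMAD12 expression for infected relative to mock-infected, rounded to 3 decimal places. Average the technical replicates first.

0.490

Mean Ct: SMAD12 mock-infected 21.815; SMAD12 infected 22.095; HPRT1 mock-infected 17.345; HPRT1 infected 16.595
ΔCt(mock-infected) = 21.815 − 17.345 = 4.470
ΔCt(infected) = 22.095 − 16.595 = 5.500
ΔΔCt = 5.500 − 4.470 = 1.030
Fold change = 2^(−1.030) = 0.4897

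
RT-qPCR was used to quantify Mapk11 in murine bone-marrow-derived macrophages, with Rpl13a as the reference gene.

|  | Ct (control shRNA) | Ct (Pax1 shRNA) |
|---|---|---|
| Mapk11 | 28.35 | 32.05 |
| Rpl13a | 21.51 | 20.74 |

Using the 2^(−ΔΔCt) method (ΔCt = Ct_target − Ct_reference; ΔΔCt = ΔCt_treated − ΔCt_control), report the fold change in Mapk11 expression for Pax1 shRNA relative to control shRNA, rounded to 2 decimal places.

0.05

ΔCt(control shRNA) = 28.350 − 21.510 = 6.840
ΔCt(Pax1 shRNA) = 32.050 − 20.740 = 11.310
ΔΔCt = 11.310 − 6.840 = 4.470
Fold change = 2^(−4.470) = 0.045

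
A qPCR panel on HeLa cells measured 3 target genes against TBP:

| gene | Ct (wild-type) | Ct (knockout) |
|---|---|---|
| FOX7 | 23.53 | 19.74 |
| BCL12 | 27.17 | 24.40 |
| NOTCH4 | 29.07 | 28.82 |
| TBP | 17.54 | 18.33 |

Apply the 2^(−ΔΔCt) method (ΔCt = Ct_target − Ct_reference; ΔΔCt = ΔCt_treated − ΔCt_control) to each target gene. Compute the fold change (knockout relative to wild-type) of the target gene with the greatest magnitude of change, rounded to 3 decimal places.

23.918

FOX7: ΔΔCt = (19.74−18.33) − (23.53−17.54) = 1.41 − 5.99 = -4.58; fold change = 2^4.58 = 23.918
BCL12: ΔΔCt = (24.40−18.33) − (27.17−17.54) = 6.07 − 9.63 = -3.56; fold change = 2^3.56 = 11.794
NOTCH4: ΔΔCt = (28.82−18.33) − (29.07−17.54) = 10.49 − 11.53 = -1.04; fold change = 2^1.04 = 2.056
FOX7 has the largest |ΔΔCt| = 4.58.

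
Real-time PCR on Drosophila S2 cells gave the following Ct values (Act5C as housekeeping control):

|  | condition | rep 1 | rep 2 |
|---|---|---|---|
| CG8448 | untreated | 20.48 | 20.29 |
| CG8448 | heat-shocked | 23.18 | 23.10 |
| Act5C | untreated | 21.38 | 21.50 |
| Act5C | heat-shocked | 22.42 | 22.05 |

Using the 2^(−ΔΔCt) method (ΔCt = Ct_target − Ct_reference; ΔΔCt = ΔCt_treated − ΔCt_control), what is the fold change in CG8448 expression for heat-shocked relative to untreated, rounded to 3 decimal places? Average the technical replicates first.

Mean Ct: CG8448 untreated 20.385; CG8448 heat-shocked 23.140; Act5C untreated 21.440; Act5C heat-shocked 22.235
ΔCt(untreated) = 20.385 − 21.440 = -1.055
ΔCt(heat-shocked) = 23.140 − 22.235 = 0.905
ΔΔCt = 0.905 − (-1.055) = 1.960
Fold change = 2^(−1.960) = 0.2570

0.257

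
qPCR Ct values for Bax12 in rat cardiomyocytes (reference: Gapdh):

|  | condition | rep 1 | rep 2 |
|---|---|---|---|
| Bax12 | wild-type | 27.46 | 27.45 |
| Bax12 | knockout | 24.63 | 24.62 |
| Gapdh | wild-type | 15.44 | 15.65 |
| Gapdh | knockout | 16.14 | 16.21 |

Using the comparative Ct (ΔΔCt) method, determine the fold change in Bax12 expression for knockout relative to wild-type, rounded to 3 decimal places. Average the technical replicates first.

11.004

Mean Ct: Bax12 wild-type 27.455; Bax12 knockout 24.625; Gapdh wild-type 15.545; Gapdh knockout 16.175
ΔCt(wild-type) = 27.455 − 15.545 = 11.910
ΔCt(knockout) = 24.625 − 16.175 = 8.450
ΔΔCt = 8.450 − 11.910 = -3.460
Fold change = 2^(−(-3.460)) = 2^3.460 = 11.0043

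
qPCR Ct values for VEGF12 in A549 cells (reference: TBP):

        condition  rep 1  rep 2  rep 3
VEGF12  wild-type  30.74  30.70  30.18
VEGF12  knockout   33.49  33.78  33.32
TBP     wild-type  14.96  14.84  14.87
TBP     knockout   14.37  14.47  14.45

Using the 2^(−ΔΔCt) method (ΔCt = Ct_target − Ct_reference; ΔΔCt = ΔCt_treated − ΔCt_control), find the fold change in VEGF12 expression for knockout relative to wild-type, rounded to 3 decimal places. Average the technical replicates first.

Mean Ct: VEGF12 wild-type 30.540; VEGF12 knockout 33.530; TBP wild-type 14.890; TBP knockout 14.430
ΔCt(wild-type) = 30.540 − 14.890 = 15.650
ΔCt(knockout) = 33.530 − 14.430 = 19.100
ΔΔCt = 19.100 − 15.650 = 3.450
Fold change = 2^(−3.450) = 0.0915

0.092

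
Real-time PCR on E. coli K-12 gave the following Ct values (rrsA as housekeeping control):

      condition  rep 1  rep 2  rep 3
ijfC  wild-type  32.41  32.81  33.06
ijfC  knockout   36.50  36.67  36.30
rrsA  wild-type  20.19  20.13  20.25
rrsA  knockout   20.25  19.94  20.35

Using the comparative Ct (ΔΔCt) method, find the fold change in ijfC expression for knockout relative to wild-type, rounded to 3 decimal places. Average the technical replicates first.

Mean Ct: ijfC wild-type 32.760; ijfC knockout 36.490; rrsA wild-type 20.190; rrsA knockout 20.180
ΔCt(wild-type) = 32.760 − 20.190 = 12.570
ΔCt(knockout) = 36.490 − 20.180 = 16.310
ΔΔCt = 16.310 − 12.570 = 3.740
Fold change = 2^(−3.740) = 0.0748

0.075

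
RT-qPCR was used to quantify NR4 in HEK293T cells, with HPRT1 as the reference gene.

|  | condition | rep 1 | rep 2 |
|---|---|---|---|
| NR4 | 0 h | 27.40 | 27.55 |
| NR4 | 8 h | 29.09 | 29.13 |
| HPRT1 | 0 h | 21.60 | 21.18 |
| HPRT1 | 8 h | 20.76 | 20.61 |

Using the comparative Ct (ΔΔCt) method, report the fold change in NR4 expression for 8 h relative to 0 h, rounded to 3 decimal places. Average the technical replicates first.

0.198

Mean Ct: NR4 0 h 27.475; NR4 8 h 29.110; HPRT1 0 h 21.390; HPRT1 8 h 20.685
ΔCt(0 h) = 27.475 − 21.390 = 6.085
ΔCt(8 h) = 29.110 − 20.685 = 8.425
ΔΔCt = 8.425 − 6.085 = 2.340
Fold change = 2^(−2.340) = 0.1975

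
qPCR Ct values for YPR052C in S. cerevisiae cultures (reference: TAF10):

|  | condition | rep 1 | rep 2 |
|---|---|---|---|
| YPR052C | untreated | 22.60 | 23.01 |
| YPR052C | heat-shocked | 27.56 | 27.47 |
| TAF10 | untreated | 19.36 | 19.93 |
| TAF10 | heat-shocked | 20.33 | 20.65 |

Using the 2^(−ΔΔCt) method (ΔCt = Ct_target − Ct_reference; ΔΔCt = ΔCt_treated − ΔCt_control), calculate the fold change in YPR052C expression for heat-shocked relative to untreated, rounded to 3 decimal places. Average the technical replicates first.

Mean Ct: YPR052C untreated 22.805; YPR052C heat-shocked 27.515; TAF10 untreated 19.645; TAF10 heat-shocked 20.490
ΔCt(untreated) = 22.805 − 19.645 = 3.160
ΔCt(heat-shocked) = 27.515 − 20.490 = 7.025
ΔΔCt = 7.025 − 3.160 = 3.865
Fold change = 2^(−3.865) = 0.0686

0.069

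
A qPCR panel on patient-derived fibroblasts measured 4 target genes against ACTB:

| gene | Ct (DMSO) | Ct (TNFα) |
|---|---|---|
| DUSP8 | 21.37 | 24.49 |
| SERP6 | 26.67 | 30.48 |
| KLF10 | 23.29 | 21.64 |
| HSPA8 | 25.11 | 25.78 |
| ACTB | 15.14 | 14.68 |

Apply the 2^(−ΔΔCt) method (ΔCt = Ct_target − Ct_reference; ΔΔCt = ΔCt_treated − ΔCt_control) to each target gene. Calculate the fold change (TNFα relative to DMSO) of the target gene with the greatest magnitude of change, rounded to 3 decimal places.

0.052

DUSP8: ΔΔCt = (24.49−14.68) − (21.37−15.14) = 9.81 − 6.23 = 3.58; fold change = 2^-3.58 = 0.084
SERP6: ΔΔCt = (30.48−14.68) − (26.67−15.14) = 15.80 − 11.53 = 4.27; fold change = 2^-4.27 = 0.052
KLF10: ΔΔCt = (21.64−14.68) − (23.29−15.14) = 6.96 − 8.15 = -1.19; fold change = 2^1.19 = 2.282
HSPA8: ΔΔCt = (25.78−14.68) − (25.11−15.14) = 11.10 − 9.97 = 1.13; fold change = 2^-1.13 = 0.457
SERP6 has the largest |ΔΔCt| = 4.27.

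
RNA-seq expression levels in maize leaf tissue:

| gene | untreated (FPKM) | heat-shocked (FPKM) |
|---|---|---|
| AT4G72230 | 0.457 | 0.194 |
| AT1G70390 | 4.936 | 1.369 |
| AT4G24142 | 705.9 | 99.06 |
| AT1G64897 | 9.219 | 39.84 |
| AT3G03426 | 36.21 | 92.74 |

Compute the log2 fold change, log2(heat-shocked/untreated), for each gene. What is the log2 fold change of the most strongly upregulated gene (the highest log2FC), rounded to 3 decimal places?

log2(0.194/0.457) = -1.236  (AT4G72230)
log2(1.369/4.936) = -1.850  (AT1G70390)
log2(99.06/705.9) = -2.833  (AT4G24142)
log2(39.84/9.219) = 2.112  (AT1G64897)
log2(92.74/36.21) = 1.357  (AT3G03426)
AT1G64897 is most strongly upregulated.

2.112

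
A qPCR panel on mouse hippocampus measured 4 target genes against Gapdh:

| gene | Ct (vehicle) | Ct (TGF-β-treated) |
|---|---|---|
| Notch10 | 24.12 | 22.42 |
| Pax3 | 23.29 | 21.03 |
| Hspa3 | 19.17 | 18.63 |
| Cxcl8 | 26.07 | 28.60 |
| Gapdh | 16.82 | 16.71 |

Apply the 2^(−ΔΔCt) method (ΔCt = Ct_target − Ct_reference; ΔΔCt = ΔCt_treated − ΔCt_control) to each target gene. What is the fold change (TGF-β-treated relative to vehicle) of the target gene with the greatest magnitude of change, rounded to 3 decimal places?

0.160

Notch10: ΔΔCt = (22.42−16.71) − (24.12−16.82) = 5.71 − 7.30 = -1.59; fold change = 2^1.59 = 3.010
Pax3: ΔΔCt = (21.03−16.71) − (23.29−16.82) = 4.32 − 6.47 = -2.15; fold change = 2^2.15 = 4.438
Hspa3: ΔΔCt = (18.63−16.71) − (19.17−16.82) = 1.92 − 2.35 = -0.43; fold change = 2^0.43 = 1.347
Cxcl8: ΔΔCt = (28.60−16.71) − (26.07−16.82) = 11.89 − 9.25 = 2.64; fold change = 2^-2.64 = 0.160
Cxcl8 has the largest |ΔΔCt| = 2.64.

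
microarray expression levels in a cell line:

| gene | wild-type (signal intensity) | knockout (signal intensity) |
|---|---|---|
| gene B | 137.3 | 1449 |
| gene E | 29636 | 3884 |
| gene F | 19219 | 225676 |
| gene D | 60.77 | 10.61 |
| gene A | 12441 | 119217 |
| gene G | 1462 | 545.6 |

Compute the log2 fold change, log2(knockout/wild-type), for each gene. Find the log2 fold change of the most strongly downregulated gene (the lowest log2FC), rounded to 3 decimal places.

log2(1449/137.3) = 3.400  (gene B)
log2(3884/29636) = -2.932  (gene E)
log2(225676/19219) = 3.554  (gene F)
log2(10.61/60.77) = -2.518  (gene D)
log2(119217/12441) = 3.260  (gene A)
log2(545.6/1462) = -1.422  (gene G)
gene E is most strongly downregulated.

-2.932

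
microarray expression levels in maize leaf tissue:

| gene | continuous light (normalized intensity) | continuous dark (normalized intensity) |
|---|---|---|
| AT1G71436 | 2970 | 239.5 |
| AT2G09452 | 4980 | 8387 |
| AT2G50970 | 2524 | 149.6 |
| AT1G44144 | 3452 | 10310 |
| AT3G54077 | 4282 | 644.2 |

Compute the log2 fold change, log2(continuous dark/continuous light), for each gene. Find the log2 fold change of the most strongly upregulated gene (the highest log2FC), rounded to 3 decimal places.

1.579

log2(239.5/2970) = -3.632  (AT1G71436)
log2(8387/4980) = 0.752  (AT2G09452)
log2(149.6/2524) = -4.077  (AT2G50970)
log2(10310/3452) = 1.579  (AT1G44144)
log2(644.2/4282) = -2.733  (AT3G54077)
AT1G44144 is most strongly upregulated.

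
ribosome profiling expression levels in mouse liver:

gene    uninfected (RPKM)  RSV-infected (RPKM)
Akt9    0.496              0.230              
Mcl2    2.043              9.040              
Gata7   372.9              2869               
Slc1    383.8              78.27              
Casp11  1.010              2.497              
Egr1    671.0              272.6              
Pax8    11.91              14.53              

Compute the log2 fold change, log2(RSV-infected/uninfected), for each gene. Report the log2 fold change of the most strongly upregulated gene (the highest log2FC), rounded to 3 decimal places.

2.944

log2(0.230/0.496) = -1.109  (Akt9)
log2(9.040/2.043) = 2.146  (Mcl2)
log2(2869/372.9) = 2.944  (Gata7)
log2(78.27/383.8) = -2.294  (Slc1)
log2(2.497/1.010) = 1.306  (Casp11)
log2(272.6/671.0) = -1.300  (Egr1)
log2(14.53/11.91) = 0.287  (Pax8)
Gata7 is most strongly upregulated.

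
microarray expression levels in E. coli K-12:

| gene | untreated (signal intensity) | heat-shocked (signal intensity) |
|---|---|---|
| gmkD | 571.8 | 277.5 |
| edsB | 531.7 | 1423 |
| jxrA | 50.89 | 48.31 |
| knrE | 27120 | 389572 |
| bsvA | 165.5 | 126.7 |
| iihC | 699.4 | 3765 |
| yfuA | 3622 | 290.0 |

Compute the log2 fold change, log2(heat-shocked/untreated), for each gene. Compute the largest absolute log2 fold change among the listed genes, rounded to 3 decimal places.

3.844

log2(277.5/571.8) = -1.043  (gmkD)
log2(1423/531.7) = 1.420  (edsB)
log2(48.31/50.89) = -0.075  (jxrA)
log2(389572/27120) = 3.844  (knrE)
log2(126.7/165.5) = -0.385  (bsvA)
log2(3765/699.4) = 2.428  (iihC)
log2(290.0/3622) = -3.643  (yfuA)
The largest magnitude belongs to knrE.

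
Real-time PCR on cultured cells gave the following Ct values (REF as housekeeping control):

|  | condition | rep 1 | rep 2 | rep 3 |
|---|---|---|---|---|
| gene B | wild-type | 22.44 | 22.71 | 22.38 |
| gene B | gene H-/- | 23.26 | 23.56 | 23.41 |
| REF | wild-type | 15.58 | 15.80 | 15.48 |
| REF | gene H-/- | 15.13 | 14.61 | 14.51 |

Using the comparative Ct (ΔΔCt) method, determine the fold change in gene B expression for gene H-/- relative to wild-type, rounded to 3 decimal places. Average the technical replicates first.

Mean Ct: gene B wild-type 22.510; gene B gene H-/- 23.410; REF wild-type 15.620; REF gene H-/- 14.750
ΔCt(wild-type) = 22.510 − 15.620 = 6.890
ΔCt(gene H-/-) = 23.410 − 14.750 = 8.660
ΔΔCt = 8.660 − 6.890 = 1.770
Fold change = 2^(−1.770) = 0.2932

0.293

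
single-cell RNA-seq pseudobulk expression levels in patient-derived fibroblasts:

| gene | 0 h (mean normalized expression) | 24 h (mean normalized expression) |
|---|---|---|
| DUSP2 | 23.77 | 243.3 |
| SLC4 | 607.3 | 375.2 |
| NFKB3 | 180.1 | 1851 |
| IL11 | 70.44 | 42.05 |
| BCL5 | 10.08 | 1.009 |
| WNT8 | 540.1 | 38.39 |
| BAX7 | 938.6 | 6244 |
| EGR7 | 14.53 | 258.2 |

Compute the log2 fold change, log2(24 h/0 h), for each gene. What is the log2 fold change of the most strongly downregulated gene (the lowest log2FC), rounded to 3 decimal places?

log2(243.3/23.77) = 3.356  (DUSP2)
log2(375.2/607.3) = -0.695  (SLC4)
log2(1851/180.1) = 3.361  (NFKB3)
log2(42.05/70.44) = -0.744  (IL11)
log2(1.009/10.08) = -3.320  (BCL5)
log2(38.39/540.1) = -3.814  (WNT8)
log2(6244/938.6) = 2.734  (BAX7)
log2(258.2/14.53) = 4.151  (EGR7)
WNT8 is most strongly downregulated.

-3.814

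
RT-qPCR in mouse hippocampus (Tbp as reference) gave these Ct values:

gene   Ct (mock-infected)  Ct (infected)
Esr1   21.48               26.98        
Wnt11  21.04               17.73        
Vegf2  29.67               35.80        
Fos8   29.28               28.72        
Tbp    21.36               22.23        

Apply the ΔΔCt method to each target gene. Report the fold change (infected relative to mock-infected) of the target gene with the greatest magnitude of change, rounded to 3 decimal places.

0.026

Esr1: ΔΔCt = (26.98−22.23) − (21.48−21.36) = 4.75 − 0.12 = 4.63; fold change = 2^-4.63 = 0.040
Wnt11: ΔΔCt = (17.73−22.23) − (21.04−21.36) = -4.50 − (-0.32) = -4.18; fold change = 2^4.18 = 18.126
Vegf2: ΔΔCt = (35.80−22.23) − (29.67−21.36) = 13.57 − 8.31 = 5.26; fold change = 2^-5.26 = 0.026
Fos8: ΔΔCt = (28.72−22.23) − (29.28−21.36) = 6.49 − 7.92 = -1.43; fold change = 2^1.43 = 2.694
Vegf2 has the largest |ΔΔCt| = 5.26.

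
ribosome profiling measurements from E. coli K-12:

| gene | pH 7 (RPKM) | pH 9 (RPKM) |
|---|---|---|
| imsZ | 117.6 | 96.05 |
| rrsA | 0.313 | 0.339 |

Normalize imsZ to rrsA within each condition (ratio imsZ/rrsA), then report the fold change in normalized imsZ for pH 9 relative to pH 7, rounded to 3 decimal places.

0.754

imsZ/rrsA (pH 7) = 117.6 / 0.313 = 375.72
imsZ/rrsA (pH 9) = 96.05 / 0.339 = 283.33
Fold change = 283.33 / 375.72 = 0.7541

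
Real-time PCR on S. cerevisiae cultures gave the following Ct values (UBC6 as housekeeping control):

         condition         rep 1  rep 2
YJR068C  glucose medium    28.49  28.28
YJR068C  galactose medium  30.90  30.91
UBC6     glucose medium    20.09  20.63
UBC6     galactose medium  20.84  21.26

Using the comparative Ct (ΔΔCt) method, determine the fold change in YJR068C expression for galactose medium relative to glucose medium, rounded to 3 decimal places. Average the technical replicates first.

Mean Ct: YJR068C glucose medium 28.385; YJR068C galactose medium 30.905; UBC6 glucose medium 20.360; UBC6 galactose medium 21.050
ΔCt(glucose medium) = 28.385 − 20.360 = 8.025
ΔCt(galactose medium) = 30.905 − 21.050 = 9.855
ΔΔCt = 9.855 − 8.025 = 1.830
Fold change = 2^(−1.830) = 0.2813

0.281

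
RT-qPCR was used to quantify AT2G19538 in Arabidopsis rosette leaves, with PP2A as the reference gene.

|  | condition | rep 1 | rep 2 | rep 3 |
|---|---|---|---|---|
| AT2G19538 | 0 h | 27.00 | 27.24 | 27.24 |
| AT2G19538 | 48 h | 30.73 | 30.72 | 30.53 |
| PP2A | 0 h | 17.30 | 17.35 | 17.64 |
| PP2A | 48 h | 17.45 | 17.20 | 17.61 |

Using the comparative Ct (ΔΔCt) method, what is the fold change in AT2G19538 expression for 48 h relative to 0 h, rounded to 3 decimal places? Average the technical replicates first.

Mean Ct: AT2G19538 0 h 27.160; AT2G19538 48 h 30.660; PP2A 0 h 17.430; PP2A 48 h 17.420
ΔCt(0 h) = 27.160 − 17.430 = 9.730
ΔCt(48 h) = 30.660 − 17.420 = 13.240
ΔΔCt = 13.240 − 9.730 = 3.510
Fold change = 2^(−3.510) = 0.0878

0.088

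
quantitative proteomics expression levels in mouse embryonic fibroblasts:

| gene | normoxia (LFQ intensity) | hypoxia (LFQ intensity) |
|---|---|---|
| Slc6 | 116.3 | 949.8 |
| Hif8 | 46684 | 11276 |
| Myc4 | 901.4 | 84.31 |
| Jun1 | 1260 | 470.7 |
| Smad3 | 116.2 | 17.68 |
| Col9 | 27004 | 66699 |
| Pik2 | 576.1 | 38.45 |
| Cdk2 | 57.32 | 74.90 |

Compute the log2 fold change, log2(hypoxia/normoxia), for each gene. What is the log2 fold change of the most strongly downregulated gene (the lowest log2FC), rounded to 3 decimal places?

log2(949.8/116.3) = 3.030  (Slc6)
log2(11276/46684) = -2.050  (Hif8)
log2(84.31/901.4) = -3.418  (Myc4)
log2(470.7/1260) = -1.421  (Jun1)
log2(17.68/116.2) = -2.716  (Smad3)
log2(66699/27004) = 1.304  (Col9)
log2(38.45/576.1) = -3.905  (Pik2)
log2(74.90/57.32) = 0.386  (Cdk2)
Pik2 is most strongly downregulated.

-3.905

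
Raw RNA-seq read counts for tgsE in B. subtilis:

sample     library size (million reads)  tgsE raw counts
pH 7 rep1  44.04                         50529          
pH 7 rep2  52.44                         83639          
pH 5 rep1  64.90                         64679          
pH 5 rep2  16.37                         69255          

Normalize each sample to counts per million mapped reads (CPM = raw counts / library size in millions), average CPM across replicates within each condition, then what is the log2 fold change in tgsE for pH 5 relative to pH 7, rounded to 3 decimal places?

0.931

CPM(pH 7 rep1) = 50529 / 44.04 = 1147.3433
CPM(pH 7 rep2) = 83639 / 52.44 = 1594.9466
CPM(pH 5 rep1) = 64679 / 64.90 = 996.5948
CPM(pH 5 rep2) = 69255 / 16.37 = 4230.6048
mean CPM(pH 7) = 1371.1450; mean CPM(pH 5) = 2613.5998
Fold change = 2613.5998 / 1371.1450 = 1.90614
log2(1.90614) = 0.9307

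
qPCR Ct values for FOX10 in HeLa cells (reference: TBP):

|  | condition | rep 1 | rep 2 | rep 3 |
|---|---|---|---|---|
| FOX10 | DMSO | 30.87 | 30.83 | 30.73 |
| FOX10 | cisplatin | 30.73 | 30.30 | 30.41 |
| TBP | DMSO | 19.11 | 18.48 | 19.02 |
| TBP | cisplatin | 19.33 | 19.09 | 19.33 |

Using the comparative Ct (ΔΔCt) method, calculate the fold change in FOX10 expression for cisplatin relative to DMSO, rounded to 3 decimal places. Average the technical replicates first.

Mean Ct: FOX10 DMSO 30.810; FOX10 cisplatin 30.480; TBP DMSO 18.870; TBP cisplatin 19.250
ΔCt(DMSO) = 30.810 − 18.870 = 11.940
ΔCt(cisplatin) = 30.480 − 19.250 = 11.230
ΔΔCt = 11.230 − 11.940 = -0.710
Fold change = 2^(−(-0.710)) = 2^0.710 = 1.6358

1.636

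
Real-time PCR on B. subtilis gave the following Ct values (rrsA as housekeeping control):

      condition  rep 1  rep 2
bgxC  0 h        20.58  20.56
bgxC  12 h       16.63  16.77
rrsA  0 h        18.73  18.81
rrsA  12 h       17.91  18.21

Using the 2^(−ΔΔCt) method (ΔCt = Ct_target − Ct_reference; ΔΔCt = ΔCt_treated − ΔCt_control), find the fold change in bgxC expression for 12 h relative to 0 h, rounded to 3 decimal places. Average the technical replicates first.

Mean Ct: bgxC 0 h 20.570; bgxC 12 h 16.700; rrsA 0 h 18.770; rrsA 12 h 18.060
ΔCt(0 h) = 20.570 − 18.770 = 1.800
ΔCt(12 h) = 16.700 − 18.060 = -1.360
ΔΔCt = -1.360 − 1.800 = -3.160
Fold change = 2^(−(-3.160)) = 2^3.160 = 8.9383

8.938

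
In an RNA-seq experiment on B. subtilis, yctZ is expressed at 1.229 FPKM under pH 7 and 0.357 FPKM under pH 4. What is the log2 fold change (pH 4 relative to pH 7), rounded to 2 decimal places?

Fold change = 0.357 / 1.229 = 0.2905
log2(0.2905) = -1.783

-1.78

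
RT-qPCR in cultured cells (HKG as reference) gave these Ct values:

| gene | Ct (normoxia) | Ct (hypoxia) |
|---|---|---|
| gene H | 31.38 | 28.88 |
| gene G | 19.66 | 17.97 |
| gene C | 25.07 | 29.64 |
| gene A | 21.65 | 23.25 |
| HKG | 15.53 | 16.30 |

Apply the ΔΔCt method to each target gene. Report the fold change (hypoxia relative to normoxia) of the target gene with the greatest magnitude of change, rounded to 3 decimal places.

gene H: ΔΔCt = (28.88−16.30) − (31.38−15.53) = 12.58 − 15.85 = -3.27; fold change = 2^3.27 = 9.646
gene G: ΔΔCt = (17.97−16.30) − (19.66−15.53) = 1.67 − 4.13 = -2.46; fold change = 2^2.46 = 5.502
gene C: ΔΔCt = (29.64−16.30) − (25.07−15.53) = 13.34 − 9.54 = 3.80; fold change = 2^-3.80 = 0.072
gene A: ΔΔCt = (23.25−16.30) − (21.65−15.53) = 6.95 − 6.12 = 0.83; fold change = 2^-0.83 = 0.563
gene C has the largest |ΔΔCt| = 3.80.

0.072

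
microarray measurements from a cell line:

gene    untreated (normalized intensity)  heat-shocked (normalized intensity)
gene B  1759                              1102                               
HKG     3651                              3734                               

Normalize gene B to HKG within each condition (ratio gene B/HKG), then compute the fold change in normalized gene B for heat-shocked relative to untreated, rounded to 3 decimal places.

0.613

gene B/HKG (untreated) = 1759 / 3651 = 0.48179
gene B/HKG (heat-shocked) = 1102 / 3734 = 0.29513
Fold change = 0.29513 / 0.48179 = 0.6126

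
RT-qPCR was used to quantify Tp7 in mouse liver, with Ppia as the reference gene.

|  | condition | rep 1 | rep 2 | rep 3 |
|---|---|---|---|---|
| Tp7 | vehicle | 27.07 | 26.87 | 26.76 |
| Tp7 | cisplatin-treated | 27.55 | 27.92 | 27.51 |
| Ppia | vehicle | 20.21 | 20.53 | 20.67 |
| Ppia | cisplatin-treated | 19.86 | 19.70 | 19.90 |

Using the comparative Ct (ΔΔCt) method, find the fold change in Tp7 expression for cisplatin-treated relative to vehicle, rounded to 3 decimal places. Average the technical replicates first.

Mean Ct: Tp7 vehicle 26.900; Tp7 cisplatin-treated 27.660; Ppia vehicle 20.470; Ppia cisplatin-treated 19.820
ΔCt(vehicle) = 26.900 − 20.470 = 6.430
ΔCt(cisplatin-treated) = 27.660 − 19.820 = 7.840
ΔΔCt = 7.840 − 6.430 = 1.410
Fold change = 2^(−1.410) = 0.3763

0.376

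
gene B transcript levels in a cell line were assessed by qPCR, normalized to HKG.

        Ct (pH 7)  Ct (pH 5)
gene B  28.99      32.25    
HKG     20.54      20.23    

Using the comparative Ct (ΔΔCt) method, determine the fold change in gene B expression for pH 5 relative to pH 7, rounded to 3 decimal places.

0.084

ΔCt(pH 7) = 28.990 − 20.540 = 8.450
ΔCt(pH 5) = 32.250 − 20.230 = 12.020
ΔΔCt = 12.020 − 8.450 = 3.570
Fold change = 2^(−3.570) = 0.0842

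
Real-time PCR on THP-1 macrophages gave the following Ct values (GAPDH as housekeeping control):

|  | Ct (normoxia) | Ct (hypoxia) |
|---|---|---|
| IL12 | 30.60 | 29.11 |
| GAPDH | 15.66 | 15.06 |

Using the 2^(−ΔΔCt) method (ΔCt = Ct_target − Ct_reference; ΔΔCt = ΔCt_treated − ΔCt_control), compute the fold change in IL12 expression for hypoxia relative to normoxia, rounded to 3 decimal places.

ΔCt(normoxia) = 30.600 − 15.660 = 14.940
ΔCt(hypoxia) = 29.110 − 15.060 = 14.050
ΔΔCt = 14.050 − 14.940 = -0.890
Fold change = 2^(−(-0.890)) = 2^0.890 = 1.8532

1.853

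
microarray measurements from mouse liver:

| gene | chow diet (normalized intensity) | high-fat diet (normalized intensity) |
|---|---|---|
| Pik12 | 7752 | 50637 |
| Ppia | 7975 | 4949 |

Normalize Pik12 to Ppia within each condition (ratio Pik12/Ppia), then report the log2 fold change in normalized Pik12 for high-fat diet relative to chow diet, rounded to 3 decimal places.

3.396

Pik12/Ppia (chow diet) = 7752 / 7975 = 0.97204
Pik12/Ppia (high-fat diet) = 50637 / 4949 = 10.232
Fold change = 10.232 / 0.97204 = 10.5261
log2(10.5261) = 3.3959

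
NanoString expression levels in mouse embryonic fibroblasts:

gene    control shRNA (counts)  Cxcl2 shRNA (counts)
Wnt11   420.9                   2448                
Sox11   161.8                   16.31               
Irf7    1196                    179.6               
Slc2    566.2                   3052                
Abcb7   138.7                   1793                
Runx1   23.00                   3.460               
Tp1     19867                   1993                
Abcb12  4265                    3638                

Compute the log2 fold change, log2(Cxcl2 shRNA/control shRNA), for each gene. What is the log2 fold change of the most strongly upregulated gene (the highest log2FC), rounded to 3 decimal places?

3.692

log2(2448/420.9) = 2.540  (Wnt11)
log2(16.31/161.8) = -3.310  (Sox11)
log2(179.6/1196) = -2.735  (Irf7)
log2(3052/566.2) = 2.430  (Slc2)
log2(1793/138.7) = 3.692  (Abcb7)
log2(3.460/23.00) = -2.733  (Runx1)
log2(1993/19867) = -3.317  (Tp1)
log2(3638/4265) = -0.229  (Abcb12)
Abcb7 is most strongly upregulated.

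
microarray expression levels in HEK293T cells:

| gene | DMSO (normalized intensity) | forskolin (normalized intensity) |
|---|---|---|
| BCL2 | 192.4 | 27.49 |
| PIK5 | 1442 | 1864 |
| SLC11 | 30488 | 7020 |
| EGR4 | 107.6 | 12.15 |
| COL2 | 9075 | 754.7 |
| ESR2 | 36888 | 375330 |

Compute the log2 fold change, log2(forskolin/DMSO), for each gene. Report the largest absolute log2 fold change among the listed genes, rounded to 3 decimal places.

3.588

log2(27.49/192.4) = -2.807  (BCL2)
log2(1864/1442) = 0.370  (PIK5)
log2(7020/30488) = -2.119  (SLC11)
log2(12.15/107.6) = -3.147  (EGR4)
log2(754.7/9075) = -3.588  (COL2)
log2(375330/36888) = 3.347  (ESR2)
The largest magnitude belongs to COL2.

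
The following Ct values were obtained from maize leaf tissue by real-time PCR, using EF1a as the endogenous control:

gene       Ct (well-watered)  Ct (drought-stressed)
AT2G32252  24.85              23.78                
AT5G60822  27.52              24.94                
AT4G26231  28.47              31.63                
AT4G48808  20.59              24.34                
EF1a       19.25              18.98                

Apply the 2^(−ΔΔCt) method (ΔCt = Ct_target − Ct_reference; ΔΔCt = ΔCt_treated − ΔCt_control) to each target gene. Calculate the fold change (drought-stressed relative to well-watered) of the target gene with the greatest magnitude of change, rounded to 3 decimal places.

0.062

AT2G32252: ΔΔCt = (23.78−18.98) − (24.85−19.25) = 4.80 − 5.60 = -0.80; fold change = 2^0.80 = 1.741
AT5G60822: ΔΔCt = (24.94−18.98) − (27.52−19.25) = 5.96 − 8.27 = -2.31; fold change = 2^2.31 = 4.959
AT4G26231: ΔΔCt = (31.63−18.98) − (28.47−19.25) = 12.65 − 9.22 = 3.43; fold change = 2^-3.43 = 0.093
AT4G48808: ΔΔCt = (24.34−18.98) − (20.59−19.25) = 5.36 − 1.34 = 4.02; fold change = 2^-4.02 = 0.062
AT4G48808 has the largest |ΔΔCt| = 4.02.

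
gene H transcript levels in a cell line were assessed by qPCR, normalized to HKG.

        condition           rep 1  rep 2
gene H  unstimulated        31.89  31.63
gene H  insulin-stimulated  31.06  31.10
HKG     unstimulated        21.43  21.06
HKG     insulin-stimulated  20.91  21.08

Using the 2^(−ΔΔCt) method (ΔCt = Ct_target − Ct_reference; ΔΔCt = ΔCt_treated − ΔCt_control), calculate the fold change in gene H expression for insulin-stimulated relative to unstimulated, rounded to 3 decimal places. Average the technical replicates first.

1.347

Mean Ct: gene H unstimulated 31.760; gene H insulin-stimulated 31.080; HKG unstimulated 21.245; HKG insulin-stimulated 20.995
ΔCt(unstimulated) = 31.760 − 21.245 = 10.515
ΔCt(insulin-stimulated) = 31.080 − 20.995 = 10.085
ΔΔCt = 10.085 − 10.515 = -0.430
Fold change = 2^(−(-0.430)) = 2^0.430 = 1.3472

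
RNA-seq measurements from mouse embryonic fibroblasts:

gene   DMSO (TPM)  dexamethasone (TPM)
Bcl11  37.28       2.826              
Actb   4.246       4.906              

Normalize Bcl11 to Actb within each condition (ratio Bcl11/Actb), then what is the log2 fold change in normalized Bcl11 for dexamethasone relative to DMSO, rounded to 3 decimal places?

Bcl11/Actb (DMSO) = 37.28 / 4.246 = 8.78
Bcl11/Actb (dexamethasone) = 2.826 / 4.906 = 0.57603
Fold change = 0.57603 / 8.78 = 0.0656
log2(0.0656) = -3.9300

-3.930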